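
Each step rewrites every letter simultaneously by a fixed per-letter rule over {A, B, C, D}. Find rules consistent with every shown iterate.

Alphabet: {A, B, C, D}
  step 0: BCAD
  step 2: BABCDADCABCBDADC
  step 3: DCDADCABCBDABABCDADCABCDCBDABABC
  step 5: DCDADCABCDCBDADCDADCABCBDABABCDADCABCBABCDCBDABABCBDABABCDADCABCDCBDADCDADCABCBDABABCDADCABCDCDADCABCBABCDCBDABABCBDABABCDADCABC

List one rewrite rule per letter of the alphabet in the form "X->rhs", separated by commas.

A->DA, B->DC, C->ABC, D->B

  step 2 ⇒ step 3: BABCDADCABCBDADC ⇒ DC·DA·DC·ABC·B·DA·B·ABC·DA·DC·ABC·DC·B·DA·B·ABC
    A ↦ DA
    B ↦ DC
    C ↦ ABC
    D ↦ B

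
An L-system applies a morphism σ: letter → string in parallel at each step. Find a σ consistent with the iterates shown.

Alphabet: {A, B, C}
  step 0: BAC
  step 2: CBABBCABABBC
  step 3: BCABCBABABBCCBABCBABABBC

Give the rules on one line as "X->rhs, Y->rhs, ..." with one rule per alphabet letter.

  step 2 ⇒ step 3: CBABBCABABBC ⇒ BC·AB·CB·AB·AB·BC·CB·AB·CB·AB·AB·BC
    A ↦ CB
    B ↦ AB
    C ↦ BC

A->CB, B->AB, C->BC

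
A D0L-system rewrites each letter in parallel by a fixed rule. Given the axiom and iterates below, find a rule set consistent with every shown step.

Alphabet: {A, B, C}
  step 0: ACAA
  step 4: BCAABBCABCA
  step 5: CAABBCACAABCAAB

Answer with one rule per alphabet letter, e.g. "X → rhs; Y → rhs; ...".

A->B, B->CA, C->A

  step 4 ⇒ step 5: BCAABBCABCA ⇒ CA·A·B·B·CA·CA·A·B·CA·A·B
    A ↦ B
    B ↦ CA
    C ↦ A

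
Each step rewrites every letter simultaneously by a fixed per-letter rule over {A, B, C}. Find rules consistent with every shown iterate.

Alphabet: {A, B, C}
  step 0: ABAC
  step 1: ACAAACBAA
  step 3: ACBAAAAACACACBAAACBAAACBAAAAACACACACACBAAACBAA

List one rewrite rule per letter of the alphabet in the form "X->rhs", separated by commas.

  step 0 ⇒ step 1: ABAC ⇒ AC·AA·AC·BAA
    A ↦ AC
    B ↦ AA
    C ↦ BAA

A->AC, B->AA, C->BAA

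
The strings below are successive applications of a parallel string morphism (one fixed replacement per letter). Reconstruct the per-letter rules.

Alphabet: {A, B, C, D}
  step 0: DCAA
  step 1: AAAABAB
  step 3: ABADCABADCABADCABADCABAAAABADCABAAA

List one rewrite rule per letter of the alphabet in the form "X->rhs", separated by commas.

A->AB, B->ADC, C->A, D->AA

  step 0 ⇒ step 1: DCAA ⇒ AA·A·AB·AB
    A ↦ AB
    C ↦ A
    D ↦ AA
    B ↦ ADC  (constrained at step 1)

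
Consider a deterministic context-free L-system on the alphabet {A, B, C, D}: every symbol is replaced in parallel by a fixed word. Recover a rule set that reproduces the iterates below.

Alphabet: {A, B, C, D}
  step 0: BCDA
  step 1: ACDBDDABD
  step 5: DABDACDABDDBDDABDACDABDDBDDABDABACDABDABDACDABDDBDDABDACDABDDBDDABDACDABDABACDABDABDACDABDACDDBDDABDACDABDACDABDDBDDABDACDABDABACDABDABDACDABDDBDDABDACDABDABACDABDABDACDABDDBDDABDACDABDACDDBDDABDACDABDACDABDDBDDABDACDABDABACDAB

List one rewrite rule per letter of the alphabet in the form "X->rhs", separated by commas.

A->D, B->AC, C->DBD, D->DAB

  step 0 ⇒ step 1: BCDA ⇒ AC·DBD·DAB·D
    A ↦ D
    B ↦ AC
    C ↦ DBD
    D ↦ DAB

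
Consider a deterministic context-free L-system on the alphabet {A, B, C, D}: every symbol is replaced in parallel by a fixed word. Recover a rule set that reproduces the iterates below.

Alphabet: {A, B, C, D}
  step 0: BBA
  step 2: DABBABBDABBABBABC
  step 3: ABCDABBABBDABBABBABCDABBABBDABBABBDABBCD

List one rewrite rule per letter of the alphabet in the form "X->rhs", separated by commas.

  step 2 ⇒ step 3: DABBABBDABBABBABC ⇒ ABC·D·ABB·ABB·D·ABB·ABB·ABC·D·ABB·ABB·D·ABB·ABB·D·ABB·CD
    A ↦ D
    B ↦ ABB
    C ↦ CD
    D ↦ ABC

A->D, B->ABB, C->CD, D->ABC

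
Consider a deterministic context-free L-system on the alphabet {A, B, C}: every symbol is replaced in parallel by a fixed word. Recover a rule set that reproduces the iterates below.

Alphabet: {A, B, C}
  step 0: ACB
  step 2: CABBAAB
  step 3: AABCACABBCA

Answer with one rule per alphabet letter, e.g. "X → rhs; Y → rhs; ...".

  step 2 ⇒ step 3: CABBAAB ⇒ AA·B·CA·CA·B·B·CA
    A ↦ B
    B ↦ CA
    C ↦ AA

A->B, B->CA, C->AA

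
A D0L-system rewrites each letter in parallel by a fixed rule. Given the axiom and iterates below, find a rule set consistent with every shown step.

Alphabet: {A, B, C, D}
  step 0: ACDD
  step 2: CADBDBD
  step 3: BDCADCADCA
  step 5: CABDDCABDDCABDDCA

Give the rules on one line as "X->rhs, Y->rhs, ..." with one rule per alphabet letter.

A->D, B->D, C->B, D->CA

  step 2 ⇒ step 3: CADBDBD ⇒ B·D·CA·D·CA·D·CA
    A ↦ D
    B ↦ D
    C ↦ B
    D ↦ CA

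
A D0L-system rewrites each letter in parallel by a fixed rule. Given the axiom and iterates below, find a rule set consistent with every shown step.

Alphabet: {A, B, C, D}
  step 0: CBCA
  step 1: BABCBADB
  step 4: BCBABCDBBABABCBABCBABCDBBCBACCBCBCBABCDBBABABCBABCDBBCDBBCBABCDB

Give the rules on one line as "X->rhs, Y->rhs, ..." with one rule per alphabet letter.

A->DB, B->BC, C->BA, D->CC

  step 0 ⇒ step 1: CBCA ⇒ BA·BC·BA·DB
    A ↦ DB
    B ↦ BC
    C ↦ BA
    D ↦ CC  (constrained at step 1)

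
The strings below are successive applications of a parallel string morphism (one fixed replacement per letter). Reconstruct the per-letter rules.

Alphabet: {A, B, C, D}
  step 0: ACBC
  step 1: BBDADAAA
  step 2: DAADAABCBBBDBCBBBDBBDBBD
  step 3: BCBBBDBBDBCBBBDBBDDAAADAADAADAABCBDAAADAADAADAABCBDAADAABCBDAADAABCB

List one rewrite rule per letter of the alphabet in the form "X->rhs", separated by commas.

A->BBD, B->DAA, C->A, D->BCB

  step 2 ⇒ step 3: DAADAABCBBBDBCBBBDBBDBBD ⇒ BCB·BBD·BBD·BCB·BBD·BBD·DAA·A·DAA·DAA·DAA·BCB·DAA·A·DAA·DAA·DAA·BCB·DAA·DAA·BCB·DAA·DAA·BCB
    A ↦ BBD
    B ↦ DAA
    C ↦ A
    D ↦ BCB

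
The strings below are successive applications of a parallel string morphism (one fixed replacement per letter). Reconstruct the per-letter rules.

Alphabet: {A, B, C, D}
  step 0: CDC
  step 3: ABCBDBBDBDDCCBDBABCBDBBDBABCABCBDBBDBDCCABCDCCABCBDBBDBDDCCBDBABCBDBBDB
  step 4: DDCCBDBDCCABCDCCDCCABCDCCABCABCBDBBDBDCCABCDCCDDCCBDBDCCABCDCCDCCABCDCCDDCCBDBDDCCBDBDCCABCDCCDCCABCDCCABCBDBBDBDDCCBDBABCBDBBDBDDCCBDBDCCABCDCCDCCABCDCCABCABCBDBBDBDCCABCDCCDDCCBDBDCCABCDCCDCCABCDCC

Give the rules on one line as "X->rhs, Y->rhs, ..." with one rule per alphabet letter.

A->D, B->DCC, C->BDB, D->ABC

  step 3 ⇒ step 4: ABCBDBBDBDDCCBDBABCBDBBDBABCABCBDBBDBDCCABCDCCABCBDBBDBDDCCBDBABCBDBBDB ⇒ D·DCC·BDB·DCC·ABC·DCC·DCC·ABC·DCC·ABC·ABC·BDB·BDB·DCC·ABC·DCC·D·DCC·BDB·DCC·ABC·DCC·DCC·ABC·DCC·D·DCC·BDB·D·DCC·BDB·DCC·ABC·DCC·DCC·ABC·DCC·ABC·BDB·BDB·D·DCC·BDB·ABC·BDB·BDB·D·DCC·BDB·DCC·ABC·DCC·DCC·ABC·DCC·ABC·ABC·BDB·BDB·DCC·ABC·DCC·D·DCC·BDB·DCC·ABC·DCC·DCC·ABC·DCC
    A ↦ D
    B ↦ DCC
    C ↦ BDB
    D ↦ ABC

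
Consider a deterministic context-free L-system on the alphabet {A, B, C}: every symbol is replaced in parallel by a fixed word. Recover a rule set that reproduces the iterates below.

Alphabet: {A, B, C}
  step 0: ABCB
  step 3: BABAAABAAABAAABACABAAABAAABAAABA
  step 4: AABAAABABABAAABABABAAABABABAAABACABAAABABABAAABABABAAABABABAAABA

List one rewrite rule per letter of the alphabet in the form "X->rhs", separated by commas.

  step 3 ⇒ step 4: BABAAABAAABAAABACABAAABAAABAAABA ⇒ AA·BA·AA·BA·BA·BA·AA·BA·BA·BA·AA·BA·BA·BA·AA·BA·CA·BA·AA·BA·BA·BA·AA·BA·BA·BA·AA·BA·BA·BA·AA·BA
    A ↦ BA
    B ↦ AA
    C ↦ CA

A->BA, B->AA, C->CA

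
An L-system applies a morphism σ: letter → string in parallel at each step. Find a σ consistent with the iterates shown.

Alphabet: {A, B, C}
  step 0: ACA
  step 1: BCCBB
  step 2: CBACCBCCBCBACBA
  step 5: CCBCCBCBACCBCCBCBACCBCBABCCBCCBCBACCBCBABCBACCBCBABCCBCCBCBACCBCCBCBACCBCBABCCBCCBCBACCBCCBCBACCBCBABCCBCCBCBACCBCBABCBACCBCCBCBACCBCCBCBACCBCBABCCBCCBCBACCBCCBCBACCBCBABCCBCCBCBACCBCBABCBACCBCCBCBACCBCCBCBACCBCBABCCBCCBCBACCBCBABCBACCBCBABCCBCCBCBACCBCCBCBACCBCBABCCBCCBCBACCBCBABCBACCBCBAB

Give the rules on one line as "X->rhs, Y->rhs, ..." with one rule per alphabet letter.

  step 1 ⇒ step 2: BCCBB ⇒ CBA·CCB·CCB·CBA·CBA
    B ↦ CBA
    C ↦ CCB
  step 0 ⇒ step 1: ACA ⇒ B·CCB·B
    A ↦ B

A->B, B->CBA, C->CCB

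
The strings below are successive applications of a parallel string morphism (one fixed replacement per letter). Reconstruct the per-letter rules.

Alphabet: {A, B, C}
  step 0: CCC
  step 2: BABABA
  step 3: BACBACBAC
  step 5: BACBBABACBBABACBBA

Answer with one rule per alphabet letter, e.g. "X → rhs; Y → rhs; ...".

  step 2 ⇒ step 3: BABABA ⇒ BA·C·BA·C·BA·C
    A ↦ C
    B ↦ BA
    C ↦ B  (constrained at step 0)

A->C, B->BA, C->B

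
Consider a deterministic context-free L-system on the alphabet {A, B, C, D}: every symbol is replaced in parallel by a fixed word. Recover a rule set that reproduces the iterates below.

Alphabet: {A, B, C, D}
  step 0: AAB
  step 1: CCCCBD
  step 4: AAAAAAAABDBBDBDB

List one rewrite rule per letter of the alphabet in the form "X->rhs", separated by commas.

  step 0 ⇒ step 1: AAB ⇒ CC·CC·BD
    A ↦ CC
    B ↦ BD
    C ↦ A  (constrained at step 1)
    D ↦ B  (constrained at step 1)

A->CC, B->BD, C->A, D->B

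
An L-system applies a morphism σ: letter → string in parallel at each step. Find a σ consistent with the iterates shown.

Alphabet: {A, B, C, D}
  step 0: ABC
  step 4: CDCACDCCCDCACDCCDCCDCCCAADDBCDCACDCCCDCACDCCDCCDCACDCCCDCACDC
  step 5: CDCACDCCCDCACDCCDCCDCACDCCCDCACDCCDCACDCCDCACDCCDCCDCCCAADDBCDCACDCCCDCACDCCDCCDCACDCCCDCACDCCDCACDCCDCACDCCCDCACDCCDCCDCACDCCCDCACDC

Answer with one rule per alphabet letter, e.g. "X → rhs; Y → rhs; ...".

A->C, B->DDB, C->CDC, D->A

  step 4 ⇒ step 5: CDCACDCCCDCACDCCDCCDCCCAADDBCDCACDCCCDCACDCCDCCDCACDCCCDCACDC ⇒ CDC·A·CDC·C·CDC·A·CDC·CDC·CDC·A·CDC·C·CDC·A·CDC·CDC·A·CDC·CDC·A·CDC·CDC·CDC·C·C·A·A·DDB·CDC·A·CDC·C·CDC·A·CDC·CDC·CDC·A·CDC·C·CDC·A·CDC·CDC·A·CDC·CDC·A·CDC·C·CDC·A·CDC·CDC·CDC·A·CDC·C·CDC·A·CDC
    A ↦ C
    B ↦ DDB
    C ↦ CDC
    D ↦ A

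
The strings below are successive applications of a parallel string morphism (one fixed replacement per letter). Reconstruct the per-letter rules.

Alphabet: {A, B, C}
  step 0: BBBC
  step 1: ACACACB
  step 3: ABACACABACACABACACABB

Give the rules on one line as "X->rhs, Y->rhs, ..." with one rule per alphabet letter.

A->AB, B->AC, C->B

  step 0 ⇒ step 1: BBBC ⇒ AC·AC·AC·B
    B ↦ AC
    C ↦ B
    A ↦ AB  (constrained at step 1)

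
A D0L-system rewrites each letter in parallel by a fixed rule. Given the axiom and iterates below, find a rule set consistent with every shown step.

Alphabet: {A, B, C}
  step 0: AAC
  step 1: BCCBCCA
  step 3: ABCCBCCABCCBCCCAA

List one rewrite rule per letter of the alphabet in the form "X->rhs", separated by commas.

A->BCC, B->C, C->A

  step 0 ⇒ step 1: AAC ⇒ BCC·BCC·A
    A ↦ BCC
    C ↦ A
    B ↦ C  (constrained at step 1)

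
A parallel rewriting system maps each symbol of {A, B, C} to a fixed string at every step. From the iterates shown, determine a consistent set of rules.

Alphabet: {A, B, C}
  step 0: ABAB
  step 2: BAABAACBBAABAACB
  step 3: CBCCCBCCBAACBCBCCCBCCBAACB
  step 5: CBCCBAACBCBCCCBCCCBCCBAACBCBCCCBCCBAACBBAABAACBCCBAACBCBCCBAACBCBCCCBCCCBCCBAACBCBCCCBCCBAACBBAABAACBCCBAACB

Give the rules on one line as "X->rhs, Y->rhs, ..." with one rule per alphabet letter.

  step 2 ⇒ step 3: BAABAACBBAABAACB ⇒ CB·C·C·CB·C·C·BAA·CB·CB·C·C·CB·C·C·BAA·CB
    A ↦ C
    B ↦ CB
    C ↦ BAA

A->C, B->CB, C->BAA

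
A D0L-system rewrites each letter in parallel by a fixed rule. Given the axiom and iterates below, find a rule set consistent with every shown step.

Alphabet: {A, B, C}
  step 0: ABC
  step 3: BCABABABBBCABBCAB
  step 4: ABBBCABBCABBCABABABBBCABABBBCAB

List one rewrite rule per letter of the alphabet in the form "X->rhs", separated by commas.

  step 3 ⇒ step 4: BCABABABBBCABBCAB ⇒ AB·B·BC·AB·BC·AB·BC·AB·AB·AB·B·BC·AB·AB·B·BC·AB
    A ↦ BC
    B ↦ AB
    C ↦ B

A->BC, B->AB, C->B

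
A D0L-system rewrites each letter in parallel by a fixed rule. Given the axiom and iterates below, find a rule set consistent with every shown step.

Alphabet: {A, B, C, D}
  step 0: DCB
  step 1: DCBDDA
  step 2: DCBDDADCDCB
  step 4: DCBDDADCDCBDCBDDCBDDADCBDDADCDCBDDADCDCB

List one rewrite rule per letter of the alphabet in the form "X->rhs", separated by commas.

  step 1 ⇒ step 2: DCBDDA ⇒ DC·BD·DA·DC·DC·B
    A ↦ B
    B ↦ DA
    C ↦ BD
    D ↦ DC

A->B, B->DA, C->BD, D->DC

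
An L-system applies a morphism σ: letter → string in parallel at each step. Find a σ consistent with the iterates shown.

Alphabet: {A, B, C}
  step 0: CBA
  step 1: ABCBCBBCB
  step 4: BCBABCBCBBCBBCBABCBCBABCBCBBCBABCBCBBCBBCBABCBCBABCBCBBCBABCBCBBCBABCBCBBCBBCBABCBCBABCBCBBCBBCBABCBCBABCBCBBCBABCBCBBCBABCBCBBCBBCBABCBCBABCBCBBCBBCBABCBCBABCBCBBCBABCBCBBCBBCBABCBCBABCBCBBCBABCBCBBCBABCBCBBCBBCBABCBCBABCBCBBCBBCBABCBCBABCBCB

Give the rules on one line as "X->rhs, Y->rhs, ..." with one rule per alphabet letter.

  step 0 ⇒ step 1: CBA ⇒ ABC·BCB·BCB
    A ↦ BCB
    B ↦ BCB
    C ↦ ABC

A->BCB, B->BCB, C->ABC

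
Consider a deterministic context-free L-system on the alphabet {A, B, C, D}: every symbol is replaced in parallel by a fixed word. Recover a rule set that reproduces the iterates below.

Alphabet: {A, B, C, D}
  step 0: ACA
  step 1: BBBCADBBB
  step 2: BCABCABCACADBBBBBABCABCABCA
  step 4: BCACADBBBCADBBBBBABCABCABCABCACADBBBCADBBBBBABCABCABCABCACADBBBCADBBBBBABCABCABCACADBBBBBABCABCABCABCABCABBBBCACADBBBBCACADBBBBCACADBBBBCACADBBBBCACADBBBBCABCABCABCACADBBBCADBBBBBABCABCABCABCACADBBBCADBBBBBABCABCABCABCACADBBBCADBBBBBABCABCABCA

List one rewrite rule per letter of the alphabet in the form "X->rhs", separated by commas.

A->BBB, B->BCA, C->CAD, D->BBA

  step 1 ⇒ step 2: BBBCADBBB ⇒ BCA·BCA·BCA·CAD·BBB·BBA·BCA·BCA·BCA
    A ↦ BBB
    B ↦ BCA
    C ↦ CAD
    D ↦ BBA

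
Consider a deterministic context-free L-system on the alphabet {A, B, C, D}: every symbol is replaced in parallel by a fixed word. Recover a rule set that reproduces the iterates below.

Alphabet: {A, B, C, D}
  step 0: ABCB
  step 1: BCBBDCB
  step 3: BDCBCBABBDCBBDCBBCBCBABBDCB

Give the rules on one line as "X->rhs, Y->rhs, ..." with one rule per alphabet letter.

  step 0 ⇒ step 1: ABCB ⇒ B·CB·BD·CB
    A ↦ B
    B ↦ CB
    C ↦ BD
    D ↦ AB  (constrained at step 1)

A->B, B->CB, C->BD, D->AB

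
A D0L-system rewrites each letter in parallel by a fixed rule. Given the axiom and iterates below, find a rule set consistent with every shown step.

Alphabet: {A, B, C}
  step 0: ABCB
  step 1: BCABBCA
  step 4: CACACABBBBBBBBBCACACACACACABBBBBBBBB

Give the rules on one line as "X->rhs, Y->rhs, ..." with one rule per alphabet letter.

A->B, B->CA, C->BB

  step 0 ⇒ step 1: ABCB ⇒ B·CA·BB·CA
    A ↦ B
    B ↦ CA
    C ↦ BB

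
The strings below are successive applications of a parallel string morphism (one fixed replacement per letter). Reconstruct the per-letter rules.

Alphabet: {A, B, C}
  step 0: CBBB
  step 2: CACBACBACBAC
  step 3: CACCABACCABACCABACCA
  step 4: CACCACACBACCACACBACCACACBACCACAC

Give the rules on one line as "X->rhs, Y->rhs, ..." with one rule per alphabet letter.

A->C, B->BA, C->CA

  step 3 ⇒ step 4: CACCABACCABACCABACCA ⇒ CA·C·CA·CA·C·BA·C·CA·CA·C·BA·C·CA·CA·C·BA·C·CA·CA·C
    A ↦ C
    B ↦ BA
    C ↦ CA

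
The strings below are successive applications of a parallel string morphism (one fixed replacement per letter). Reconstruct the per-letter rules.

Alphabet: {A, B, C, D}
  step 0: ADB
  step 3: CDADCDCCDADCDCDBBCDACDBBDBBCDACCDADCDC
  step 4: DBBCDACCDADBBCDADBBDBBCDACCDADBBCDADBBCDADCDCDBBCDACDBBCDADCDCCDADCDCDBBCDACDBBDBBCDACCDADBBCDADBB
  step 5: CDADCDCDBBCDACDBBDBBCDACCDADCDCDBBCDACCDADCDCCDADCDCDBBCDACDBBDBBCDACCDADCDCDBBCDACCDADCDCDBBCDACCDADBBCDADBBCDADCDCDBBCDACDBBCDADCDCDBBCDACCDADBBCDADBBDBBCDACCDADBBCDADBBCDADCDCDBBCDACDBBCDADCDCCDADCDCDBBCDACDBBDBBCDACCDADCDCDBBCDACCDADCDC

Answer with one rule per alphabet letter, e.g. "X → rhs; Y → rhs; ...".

A->C, B->DC, C->DBB, D->CDA

  step 4 ⇒ step 5: DBBCDACCDADBBCDADBBDBBCDACCDADBBCDADBBCDADCDCDBBCDACDBBCDADCDCCDADCDCDBBCDACDBBDBBCDACCDADBBCDADBB ⇒ CDA·DC·DC·DBB·CDA·C·DBB·DBB·CDA·C·CDA·DC·DC·DBB·CDA·C·CDA·DC·DC·CDA·DC·DC·DBB·CDA·C·DBB·DBB·CDA·C·CDA·DC·DC·DBB·CDA·C·CDA·DC·DC·DBB·CDA·C·CDA·DBB·CDA·DBB·CDA·DC·DC·DBB·CDA·C·DBB·CDA·DC·DC·DBB·CDA·C·CDA·DBB·CDA·DBB·DBB·CDA·C·CDA·DBB·CDA·DBB·CDA·DC·DC·DBB·CDA·C·DBB·CDA·DC·DC·CDA·DC·DC·DBB·CDA·C·DBB·DBB·CDA·C·CDA·DC·DC·DBB·CDA·C·CDA·DC·DC
    A ↦ C
    B ↦ DC
    C ↦ DBB
    D ↦ CDA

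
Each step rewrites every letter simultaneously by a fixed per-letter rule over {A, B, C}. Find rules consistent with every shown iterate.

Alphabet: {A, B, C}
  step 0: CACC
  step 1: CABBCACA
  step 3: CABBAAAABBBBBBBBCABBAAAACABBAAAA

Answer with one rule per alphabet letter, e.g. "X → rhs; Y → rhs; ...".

  step 0 ⇒ step 1: CACC ⇒ CA·BB·CA·CA
    A ↦ BB
    C ↦ CA
    B ↦ AA  (constrained at step 1)

A->BB, B->AA, C->CA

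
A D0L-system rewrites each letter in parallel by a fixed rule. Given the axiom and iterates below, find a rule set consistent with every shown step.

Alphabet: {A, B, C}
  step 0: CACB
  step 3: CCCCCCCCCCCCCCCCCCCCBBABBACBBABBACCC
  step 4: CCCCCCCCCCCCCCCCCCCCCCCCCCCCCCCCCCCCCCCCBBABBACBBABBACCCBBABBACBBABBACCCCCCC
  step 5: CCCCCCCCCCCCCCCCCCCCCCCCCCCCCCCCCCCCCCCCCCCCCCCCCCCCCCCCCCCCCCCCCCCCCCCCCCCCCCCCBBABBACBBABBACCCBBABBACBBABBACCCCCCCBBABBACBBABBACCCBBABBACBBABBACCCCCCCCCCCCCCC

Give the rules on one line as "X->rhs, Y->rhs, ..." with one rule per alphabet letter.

A->C, B->BBA, C->CC

  step 4 ⇒ step 5: CCCCCCCCCCCCCCCCCCCCCCCCCCCCCCCCCCCCCCCCBBABBACBBABBACCCBBABBACBBABBACCCCCCC ⇒ CC·CC·CC·CC·CC·CC·CC·CC·CC·CC·CC·CC·CC·CC·CC·CC·CC·CC·CC·CC·CC·CC·CC·CC·CC·CC·CC·CC·CC·CC·CC·CC·CC·CC·CC·CC·CC·CC·CC·CC·BBA·BBA·C·BBA·BBA·C·CC·BBA·BBA·C·BBA·BBA·C·CC·CC·CC·BBA·BBA·C·BBA·BBA·C·CC·BBA·BBA·C·BBA·BBA·C·CC·CC·CC·CC·CC·CC·CC
    A ↦ C
    B ↦ BBA
    C ↦ CC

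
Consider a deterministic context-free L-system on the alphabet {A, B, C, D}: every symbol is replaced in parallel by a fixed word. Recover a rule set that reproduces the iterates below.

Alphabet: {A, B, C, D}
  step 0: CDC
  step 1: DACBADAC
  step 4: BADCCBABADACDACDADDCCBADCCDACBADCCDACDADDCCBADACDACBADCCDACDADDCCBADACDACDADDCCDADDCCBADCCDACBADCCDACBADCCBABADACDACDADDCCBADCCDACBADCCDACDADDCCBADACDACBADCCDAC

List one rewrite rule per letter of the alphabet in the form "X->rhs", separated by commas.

  step 0 ⇒ step 1: CDC ⇒ DAC·BA·DAC
    C ↦ DAC
    D ↦ BA
    A ↦ DCC  (constrained at step 1)
    B ↦ DAD  (constrained at step 1)

A->DCC, B->DAD, C->DAC, D->BA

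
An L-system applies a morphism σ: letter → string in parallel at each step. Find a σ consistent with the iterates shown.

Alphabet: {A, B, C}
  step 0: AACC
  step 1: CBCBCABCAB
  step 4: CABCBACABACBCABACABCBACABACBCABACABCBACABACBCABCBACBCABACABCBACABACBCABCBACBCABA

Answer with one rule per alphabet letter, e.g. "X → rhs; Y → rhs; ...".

A->CB, B->A, C->CAB

  step 0 ⇒ step 1: AACC ⇒ CB·CB·CAB·CAB
    A ↦ CB
    C ↦ CAB
    B ↦ A  (constrained at step 1)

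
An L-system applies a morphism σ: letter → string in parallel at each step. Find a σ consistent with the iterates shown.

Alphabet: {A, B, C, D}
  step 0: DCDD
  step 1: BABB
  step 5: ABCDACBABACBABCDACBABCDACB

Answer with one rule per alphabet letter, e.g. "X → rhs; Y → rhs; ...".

A->CD, B->CB, C->A, D->B

  step 0 ⇒ step 1: DCDD ⇒ B·A·B·B
    C ↦ A
    D ↦ B
    A ↦ CD  (constrained at step 1)
    B ↦ CB  (constrained at step 1)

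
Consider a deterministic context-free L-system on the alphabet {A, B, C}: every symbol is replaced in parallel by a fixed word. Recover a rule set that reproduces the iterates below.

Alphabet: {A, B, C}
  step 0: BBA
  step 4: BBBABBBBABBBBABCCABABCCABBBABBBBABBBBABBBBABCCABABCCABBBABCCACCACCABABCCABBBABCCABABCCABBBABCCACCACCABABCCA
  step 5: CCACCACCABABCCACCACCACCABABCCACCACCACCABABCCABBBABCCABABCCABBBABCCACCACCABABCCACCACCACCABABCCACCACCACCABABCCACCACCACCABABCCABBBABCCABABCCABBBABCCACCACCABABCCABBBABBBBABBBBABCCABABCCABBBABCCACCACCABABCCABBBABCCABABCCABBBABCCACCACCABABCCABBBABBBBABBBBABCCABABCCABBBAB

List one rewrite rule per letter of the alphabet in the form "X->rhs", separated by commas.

A->BAB, B->CCA, C->B

  step 4 ⇒ step 5: BBBABBBBABBBBABCCABABCCABBBABBBBABBBBABBBBABCCABABCCABBBABCCACCACCABABCCABBBABCCABABCCABBBABCCACCACCABABCCA ⇒ CCA·CCA·CCA·BAB·CCA·CCA·CCA·CCA·BAB·CCA·CCA·CCA·CCA·BAB·CCA·B·B·BAB·CCA·BAB·CCA·B·B·BAB·CCA·CCA·CCA·BAB·CCA·CCA·CCA·CCA·BAB·CCA·CCA·CCA·CCA·BAB·CCA·CCA·CCA·CCA·BAB·CCA·B·B·BAB·CCA·BAB·CCA·B·B·BAB·CCA·CCA·CCA·BAB·CCA·B·B·BAB·B·B·BAB·B·B·BAB·CCA·BAB·CCA·B·B·BAB·CCA·CCA·CCA·BAB·CCA·B·B·BAB·CCA·BAB·CCA·B·B·BAB·CCA·CCA·CCA·BAB·CCA·B·B·BAB·B·B·BAB·B·B·BAB·CCA·BAB·CCA·B·B·BAB
    A ↦ BAB
    B ↦ CCA
    C ↦ B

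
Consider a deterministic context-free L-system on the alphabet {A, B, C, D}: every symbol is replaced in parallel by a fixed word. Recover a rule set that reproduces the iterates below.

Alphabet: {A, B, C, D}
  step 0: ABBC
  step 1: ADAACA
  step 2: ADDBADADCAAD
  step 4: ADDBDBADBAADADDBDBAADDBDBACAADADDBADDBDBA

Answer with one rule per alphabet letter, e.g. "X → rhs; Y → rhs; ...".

A->AD, B->A, C->CA, D->DB

  step 1 ⇒ step 2: ADAACA ⇒ AD·DB·AD·AD·CA·AD
    A ↦ AD
    C ↦ CA
    D ↦ DB
  step 0 ⇒ step 1: ABBC ⇒ AD·A·A·CA
    B ↦ A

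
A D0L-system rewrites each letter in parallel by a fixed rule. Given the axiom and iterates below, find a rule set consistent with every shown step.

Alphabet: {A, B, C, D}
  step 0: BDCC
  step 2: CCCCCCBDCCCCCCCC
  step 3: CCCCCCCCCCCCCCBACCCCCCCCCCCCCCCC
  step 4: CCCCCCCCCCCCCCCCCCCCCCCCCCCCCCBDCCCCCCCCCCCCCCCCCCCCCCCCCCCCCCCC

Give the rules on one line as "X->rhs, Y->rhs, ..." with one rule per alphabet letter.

A->BD, B->CC, C->CC, D->BA

  step 3 ⇒ step 4: CCCCCCCCCCCCCCBACCCCCCCCCCCCCCCC ⇒ CC·CC·CC·CC·CC·CC·CC·CC·CC·CC·CC·CC·CC·CC·CC·BD·CC·CC·CC·CC·CC·CC·CC·CC·CC·CC·CC·CC·CC·CC·CC·CC
    A ↦ BD
    B ↦ CC
    C ↦ CC
  step 2 ⇒ step 3: CCCCCCBDCCCCCCCC ⇒ CC·CC·CC·CC·CC·CC·CC·BA·CC·CC·CC·CC·CC·CC·CC·CC
    D ↦ BA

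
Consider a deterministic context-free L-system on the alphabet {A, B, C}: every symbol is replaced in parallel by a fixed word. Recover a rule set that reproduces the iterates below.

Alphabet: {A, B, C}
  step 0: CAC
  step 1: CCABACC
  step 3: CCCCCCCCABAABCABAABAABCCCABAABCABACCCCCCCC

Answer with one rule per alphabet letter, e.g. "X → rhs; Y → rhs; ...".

  step 0 ⇒ step 1: CAC ⇒ CC·ABA·CC
    A ↦ ABA
    C ↦ CC
    B ↦ ABC  (constrained at step 1)

A->ABA, B->ABC, C->CC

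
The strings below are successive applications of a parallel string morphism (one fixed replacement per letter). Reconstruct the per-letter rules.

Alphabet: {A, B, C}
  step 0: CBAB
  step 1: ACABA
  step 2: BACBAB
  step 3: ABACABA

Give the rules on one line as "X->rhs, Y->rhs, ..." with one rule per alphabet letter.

A->B, B->A, C->AC

  step 2 ⇒ step 3: BACBAB ⇒ A·B·AC·A·B·A
    A ↦ B
    B ↦ A
    C ↦ AC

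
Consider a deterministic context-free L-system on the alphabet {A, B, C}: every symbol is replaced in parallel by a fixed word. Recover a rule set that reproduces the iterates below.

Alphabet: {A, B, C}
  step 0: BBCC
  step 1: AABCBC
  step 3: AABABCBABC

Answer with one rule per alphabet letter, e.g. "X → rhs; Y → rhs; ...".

  step 0 ⇒ step 1: BBCC ⇒ A·A·BC·BC
    B ↦ A
    C ↦ BC
    A ↦ B  (constrained at step 1)

A->B, B->A, C->BC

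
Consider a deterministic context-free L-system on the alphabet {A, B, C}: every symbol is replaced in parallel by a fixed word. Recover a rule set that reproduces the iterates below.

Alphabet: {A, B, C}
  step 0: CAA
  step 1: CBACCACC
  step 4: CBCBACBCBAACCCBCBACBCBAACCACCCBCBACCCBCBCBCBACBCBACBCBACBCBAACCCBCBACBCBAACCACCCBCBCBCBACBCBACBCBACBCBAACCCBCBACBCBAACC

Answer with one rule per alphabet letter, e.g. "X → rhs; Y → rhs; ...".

  step 0 ⇒ step 1: CAA ⇒ CB·ACC·ACC
    A ↦ ACC
    C ↦ CB
    B ↦ CBA  (constrained at step 1)

A->ACC, B->CBA, C->CB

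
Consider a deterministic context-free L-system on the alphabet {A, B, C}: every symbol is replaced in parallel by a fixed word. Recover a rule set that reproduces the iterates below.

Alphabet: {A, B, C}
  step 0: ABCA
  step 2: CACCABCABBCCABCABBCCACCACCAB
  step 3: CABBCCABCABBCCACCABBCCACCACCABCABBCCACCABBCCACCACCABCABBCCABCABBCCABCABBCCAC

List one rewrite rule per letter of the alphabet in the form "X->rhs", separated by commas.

A->BC, B->CAC, C->CAB

  step 2 ⇒ step 3: CACCABCABBCCABCABBCCACCACCAB ⇒ CAB·BC·CAB·CAB·BC·CAC·CAB·BC·CAC·CAC·CAB·CAB·BC·CAC·CAB·BC·CAC·CAC·CAB·CAB·BC·CAB·CAB·BC·CAB·CAB·BC·CAC
    A ↦ BC
    B ↦ CAC
    C ↦ CAB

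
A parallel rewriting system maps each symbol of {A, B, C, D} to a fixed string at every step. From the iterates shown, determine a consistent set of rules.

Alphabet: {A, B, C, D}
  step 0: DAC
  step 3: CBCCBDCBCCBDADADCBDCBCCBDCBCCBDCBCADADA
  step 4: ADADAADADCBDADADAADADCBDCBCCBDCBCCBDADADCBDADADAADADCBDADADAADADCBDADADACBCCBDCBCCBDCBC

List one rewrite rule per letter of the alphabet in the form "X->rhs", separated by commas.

A->CBC, B->DAD, C->A, D->CBD

  step 3 ⇒ step 4: CBCCBDCBCCBDADADCBDCBCCBDCBCCBDCBCADADA ⇒ A·DAD·A·A·DAD·CBD·A·DAD·A·A·DAD·CBD·CBC·CBD·CBC·CBD·A·DAD·CBD·A·DAD·A·A·DAD·CBD·A·DAD·A·A·DAD·CBD·A·DAD·A·CBC·CBD·CBC·CBD·CBC
    A ↦ CBC
    B ↦ DAD
    C ↦ A
    D ↦ CBD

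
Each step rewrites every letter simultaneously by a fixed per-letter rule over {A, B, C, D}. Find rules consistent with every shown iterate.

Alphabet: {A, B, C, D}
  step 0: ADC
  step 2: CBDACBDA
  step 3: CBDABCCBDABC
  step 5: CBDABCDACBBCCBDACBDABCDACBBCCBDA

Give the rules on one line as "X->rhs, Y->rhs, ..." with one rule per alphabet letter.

  step 2 ⇒ step 3: CBDACBDA ⇒ CB·DA·B·C·CB·DA·B·C
    A ↦ C
    B ↦ DA
    C ↦ CB
    D ↦ B

A->C, B->DA, C->CB, D->B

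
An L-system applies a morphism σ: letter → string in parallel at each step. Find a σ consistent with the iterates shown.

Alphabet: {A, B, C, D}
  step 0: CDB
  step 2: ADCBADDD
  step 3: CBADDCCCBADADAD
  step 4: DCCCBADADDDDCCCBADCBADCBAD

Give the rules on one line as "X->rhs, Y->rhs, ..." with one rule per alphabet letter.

A->CB, B->CC, C->D, D->AD

  step 3 ⇒ step 4: CBADDCCCBADADAD ⇒ D·CC·CB·AD·AD·D·D·D·CC·CB·AD·CB·AD·CB·AD
    A ↦ CB
    B ↦ CC
    C ↦ D
    D ↦ AD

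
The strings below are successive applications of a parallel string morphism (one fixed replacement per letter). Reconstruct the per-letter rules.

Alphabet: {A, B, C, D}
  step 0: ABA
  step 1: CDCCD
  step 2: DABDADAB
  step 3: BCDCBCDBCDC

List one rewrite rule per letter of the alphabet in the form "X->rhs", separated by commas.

A->CD, B->C, C->DA, D->B

  step 2 ⇒ step 3: DABDADAB ⇒ B·CD·C·B·CD·B·CD·C
    A ↦ CD
    B ↦ C
    D ↦ B
  step 1 ⇒ step 2: CDCCD ⇒ DA·B·DA·DA·B
    C ↦ DA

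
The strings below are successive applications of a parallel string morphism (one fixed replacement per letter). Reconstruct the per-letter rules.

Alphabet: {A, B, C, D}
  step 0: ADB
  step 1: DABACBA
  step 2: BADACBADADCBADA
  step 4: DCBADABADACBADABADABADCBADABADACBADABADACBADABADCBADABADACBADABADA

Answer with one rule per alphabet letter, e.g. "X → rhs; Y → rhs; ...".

  step 1 ⇒ step 2: DABACBA ⇒ BA·DA·CBA·DA·D·CBA·DA
    A ↦ DA
    B ↦ CBA
    C ↦ D
    D ↦ BA

A->DA, B->CBA, C->D, D->BA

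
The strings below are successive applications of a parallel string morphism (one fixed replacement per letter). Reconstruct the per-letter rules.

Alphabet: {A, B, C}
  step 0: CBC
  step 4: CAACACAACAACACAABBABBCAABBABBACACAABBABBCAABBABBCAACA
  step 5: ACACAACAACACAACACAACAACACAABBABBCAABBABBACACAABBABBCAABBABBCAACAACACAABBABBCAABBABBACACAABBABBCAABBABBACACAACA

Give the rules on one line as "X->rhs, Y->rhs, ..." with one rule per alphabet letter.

  step 4 ⇒ step 5: CAACACAACAACACAABBABBCAABBABBACACAABBABBCAABBABBCAACA ⇒ A·CA·CA·A·CA·A·CA·CA·A·CA·CA·A·CA·A·CA·CA·ABB·ABB·CA·ABB·ABB·A·CA·CA·ABB·ABB·CA·ABB·ABB·CA·A·CA·A·CA·CA·ABB·ABB·CA·ABB·ABB·A·CA·CA·ABB·ABB·CA·ABB·ABB·A·CA·CA·A·CA
    A ↦ CA
    B ↦ ABB
    C ↦ A

A->CA, B->ABB, C->A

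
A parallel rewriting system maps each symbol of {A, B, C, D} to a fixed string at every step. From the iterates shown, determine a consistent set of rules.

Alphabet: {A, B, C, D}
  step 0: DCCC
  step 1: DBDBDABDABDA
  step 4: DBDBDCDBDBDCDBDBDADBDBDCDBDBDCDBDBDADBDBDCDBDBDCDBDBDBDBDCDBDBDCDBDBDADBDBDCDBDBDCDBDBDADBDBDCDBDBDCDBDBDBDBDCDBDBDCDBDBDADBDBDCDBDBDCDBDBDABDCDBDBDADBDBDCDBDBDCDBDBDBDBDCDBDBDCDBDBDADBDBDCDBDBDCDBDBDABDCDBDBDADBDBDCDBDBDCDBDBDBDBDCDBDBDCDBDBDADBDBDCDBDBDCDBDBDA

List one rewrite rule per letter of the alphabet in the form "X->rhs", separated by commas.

  step 0 ⇒ step 1: DCCC ⇒ DBD·BDA·BDA·BDA
    C ↦ BDA
    D ↦ DBD
    A ↦ B  (constrained at step 1)
    B ↦ BDC  (constrained at step 1)

A->B, B->BDC, C->BDA, D->DBD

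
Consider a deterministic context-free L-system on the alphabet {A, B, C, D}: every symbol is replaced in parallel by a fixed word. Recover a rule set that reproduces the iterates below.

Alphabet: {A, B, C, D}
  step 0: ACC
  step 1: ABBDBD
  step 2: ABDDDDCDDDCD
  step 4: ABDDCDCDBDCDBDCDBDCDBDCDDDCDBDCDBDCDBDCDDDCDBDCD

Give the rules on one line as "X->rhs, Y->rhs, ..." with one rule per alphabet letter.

  step 1 ⇒ step 2: ABBDBD ⇒ AB·DD·DD·CD·DD·CD
    A ↦ AB
    B ↦ DD
    D ↦ CD
  step 0 ⇒ step 1: ACC ⇒ AB·BD·BD
    C ↦ BD

A->AB, B->DD, C->BD, D->CD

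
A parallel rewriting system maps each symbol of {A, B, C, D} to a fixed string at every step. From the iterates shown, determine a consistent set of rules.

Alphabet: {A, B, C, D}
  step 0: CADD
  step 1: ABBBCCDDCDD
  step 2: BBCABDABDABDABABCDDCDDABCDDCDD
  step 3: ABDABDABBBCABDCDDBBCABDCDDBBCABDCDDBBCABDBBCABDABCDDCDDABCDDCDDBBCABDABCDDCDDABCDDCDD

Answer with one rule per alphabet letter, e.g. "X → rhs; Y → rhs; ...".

  step 2 ⇒ step 3: BBCABDABDABDABABCDDCDDABCDDCDD ⇒ ABD·ABD·AB·BBC·ABD·CDD·BBC·ABD·CDD·BBC·ABD·CDD·BBC·ABD·BBC·ABD·AB·CDD·CDD·AB·CDD·CDD·BBC·ABD·AB·CDD·CDD·AB·CDD·CDD
    A ↦ BBC
    B ↦ ABD
    C ↦ AB
    D ↦ CDD

A->BBC, B->ABD, C->AB, D->CDD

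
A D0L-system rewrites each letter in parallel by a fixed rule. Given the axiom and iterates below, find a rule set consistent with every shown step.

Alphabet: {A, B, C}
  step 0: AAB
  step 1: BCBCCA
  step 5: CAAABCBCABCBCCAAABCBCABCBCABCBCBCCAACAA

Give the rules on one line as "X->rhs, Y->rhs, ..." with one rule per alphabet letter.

A->BC, B->CA, C->A

  step 0 ⇒ step 1: AAB ⇒ BC·BC·CA
    A ↦ BC
    B ↦ CA
    C ↦ A  (constrained at step 1)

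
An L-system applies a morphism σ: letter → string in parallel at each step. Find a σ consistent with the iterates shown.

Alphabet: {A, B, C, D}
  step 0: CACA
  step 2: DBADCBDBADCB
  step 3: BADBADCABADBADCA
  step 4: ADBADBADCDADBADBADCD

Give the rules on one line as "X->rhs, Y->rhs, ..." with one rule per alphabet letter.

  step 3 ⇒ step 4: BADBADCABADBADCA ⇒ A·D·B·A·D·B·ADC·D·A·D·B·A·D·B·ADC·D
    A ↦ D
    B ↦ A
    C ↦ ADC
    D ↦ B

A->D, B->A, C->ADC, D->B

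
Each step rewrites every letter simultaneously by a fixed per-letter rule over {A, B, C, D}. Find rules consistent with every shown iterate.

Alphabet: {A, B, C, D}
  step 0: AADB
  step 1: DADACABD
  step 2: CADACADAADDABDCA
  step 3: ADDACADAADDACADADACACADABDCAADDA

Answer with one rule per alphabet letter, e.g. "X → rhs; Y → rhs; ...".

  step 2 ⇒ step 3: CADACADAADDABDCA ⇒ AD·DA·CA·DA·AD·DA·CA·DA·DA·CA·CA·DA·BD·CA·AD·DA
    A ↦ DA
    B ↦ BD
    C ↦ AD
    D ↦ CA

A->DA, B->BD, C->AD, D->CA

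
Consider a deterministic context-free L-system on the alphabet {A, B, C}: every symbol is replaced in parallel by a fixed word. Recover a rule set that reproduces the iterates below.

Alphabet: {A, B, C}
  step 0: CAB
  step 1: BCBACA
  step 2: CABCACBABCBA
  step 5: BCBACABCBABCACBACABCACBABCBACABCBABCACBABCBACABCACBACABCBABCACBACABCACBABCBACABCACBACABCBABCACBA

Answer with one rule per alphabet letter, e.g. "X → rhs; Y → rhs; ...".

A->CBA, B->CA, C->B

  step 1 ⇒ step 2: BCBACA ⇒ CA·B·CA·CBA·B·CBA
    A ↦ CBA
    B ↦ CA
    C ↦ B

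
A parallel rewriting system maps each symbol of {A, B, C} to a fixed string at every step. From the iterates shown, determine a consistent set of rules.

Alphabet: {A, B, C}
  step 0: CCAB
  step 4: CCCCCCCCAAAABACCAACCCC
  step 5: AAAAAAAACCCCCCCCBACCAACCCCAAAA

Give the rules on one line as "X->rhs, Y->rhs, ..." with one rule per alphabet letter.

  step 4 ⇒ step 5: CCCCCCCCAAAABACCAACCCC ⇒ A·A·A·A·A·A·A·A·CC·CC·CC·CC·BA·CC·A·A·CC·CC·A·A·A·A
    A ↦ CC
    B ↦ BA
    C ↦ A

A->CC, B->BA, C->A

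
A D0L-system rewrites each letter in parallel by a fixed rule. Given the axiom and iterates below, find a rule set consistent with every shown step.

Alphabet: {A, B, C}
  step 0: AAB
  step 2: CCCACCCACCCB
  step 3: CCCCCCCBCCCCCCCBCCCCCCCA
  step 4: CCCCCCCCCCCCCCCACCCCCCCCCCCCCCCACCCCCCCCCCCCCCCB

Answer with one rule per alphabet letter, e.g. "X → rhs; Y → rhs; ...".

  step 3 ⇒ step 4: CCCCCCCBCCCCCCCBCCCCCCCA ⇒ CC·CC·CC·CC·CC·CC·CC·CA·CC·CC·CC·CC·CC·CC·CC·CA·CC·CC·CC·CC·CC·CC·CC·CB
    A ↦ CB
    B ↦ CA
    C ↦ CC

A->CB, B->CA, C->CC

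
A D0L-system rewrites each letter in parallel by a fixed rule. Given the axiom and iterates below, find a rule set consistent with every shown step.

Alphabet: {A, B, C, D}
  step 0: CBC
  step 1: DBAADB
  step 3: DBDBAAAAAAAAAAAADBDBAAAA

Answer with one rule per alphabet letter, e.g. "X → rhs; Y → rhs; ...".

  step 0 ⇒ step 1: CBC ⇒ DB·AA·DB
    B ↦ AA
    C ↦ DB
    A ↦ AA  (constrained at step 1)
    D ↦ CC  (constrained at step 1)

A->AA, B->AA, C->DB, D->CC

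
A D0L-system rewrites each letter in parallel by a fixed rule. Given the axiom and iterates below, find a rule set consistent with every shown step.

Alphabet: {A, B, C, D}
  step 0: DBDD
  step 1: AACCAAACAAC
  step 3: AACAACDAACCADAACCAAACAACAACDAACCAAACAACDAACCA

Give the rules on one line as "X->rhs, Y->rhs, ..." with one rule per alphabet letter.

  step 0 ⇒ step 1: DBDD ⇒ AAC·CA·AAC·AAC
    B ↦ CA
    D ↦ AAC
    A ↦ D  (constrained at step 1)
    C ↦ ADB  (constrained at step 1)

A->D, B->CA, C->ADB, D->AAC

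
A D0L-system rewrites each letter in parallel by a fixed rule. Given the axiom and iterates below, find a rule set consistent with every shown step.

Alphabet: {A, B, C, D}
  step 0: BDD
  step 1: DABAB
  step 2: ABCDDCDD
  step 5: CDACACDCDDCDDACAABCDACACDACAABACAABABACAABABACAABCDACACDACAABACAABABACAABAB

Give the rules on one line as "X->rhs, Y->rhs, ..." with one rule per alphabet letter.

A->CD, B->D, C->ACA, D->AB

  step 1 ⇒ step 2: DABAB ⇒ AB·CD·D·CD·D
    A ↦ CD
    B ↦ D
    D ↦ AB
    C ↦ ACA  (constrained at step 2)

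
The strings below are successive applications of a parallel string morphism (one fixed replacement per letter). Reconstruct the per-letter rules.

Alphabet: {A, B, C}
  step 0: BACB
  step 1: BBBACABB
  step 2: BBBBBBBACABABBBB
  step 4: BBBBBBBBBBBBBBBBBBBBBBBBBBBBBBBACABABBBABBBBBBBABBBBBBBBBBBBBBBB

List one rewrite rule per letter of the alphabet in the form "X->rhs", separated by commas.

  step 1 ⇒ step 2: BBBACABB ⇒ BB·BB·BB·BA·CA·BA·BB·BB
    A ↦ BA
    B ↦ BB
    C ↦ CA

A->BA, B->BB, C->CA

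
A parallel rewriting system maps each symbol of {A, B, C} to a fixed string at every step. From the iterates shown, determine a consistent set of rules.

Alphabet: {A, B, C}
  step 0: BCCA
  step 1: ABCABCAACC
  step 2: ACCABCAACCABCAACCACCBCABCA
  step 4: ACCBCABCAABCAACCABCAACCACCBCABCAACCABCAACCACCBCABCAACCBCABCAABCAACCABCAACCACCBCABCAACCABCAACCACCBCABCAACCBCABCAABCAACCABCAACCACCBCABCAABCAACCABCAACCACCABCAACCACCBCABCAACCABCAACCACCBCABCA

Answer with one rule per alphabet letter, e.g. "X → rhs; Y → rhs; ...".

  step 1 ⇒ step 2: ABCABCAACC ⇒ ACC·A·BCA·ACC·A·BCA·ACC·ACC·BCA·BCA
    A ↦ ACC
    B ↦ A
    C ↦ BCA

A->ACC, B->A, C->BCA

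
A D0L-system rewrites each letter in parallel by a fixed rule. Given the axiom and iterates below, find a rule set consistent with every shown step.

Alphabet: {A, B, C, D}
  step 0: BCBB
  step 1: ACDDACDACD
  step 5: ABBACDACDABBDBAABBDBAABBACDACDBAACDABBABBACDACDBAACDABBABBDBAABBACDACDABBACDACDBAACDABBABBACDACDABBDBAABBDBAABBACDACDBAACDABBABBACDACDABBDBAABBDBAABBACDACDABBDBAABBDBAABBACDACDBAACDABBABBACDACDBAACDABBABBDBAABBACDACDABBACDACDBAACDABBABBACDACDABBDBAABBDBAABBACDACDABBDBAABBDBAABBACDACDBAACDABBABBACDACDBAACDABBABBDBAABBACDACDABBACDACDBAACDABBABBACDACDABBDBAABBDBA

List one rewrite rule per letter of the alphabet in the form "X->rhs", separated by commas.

A->ABB, B->ACD, C->D, D->BA

  step 0 ⇒ step 1: BCBB ⇒ ACD·D·ACD·ACD
    B ↦ ACD
    C ↦ D
    A ↦ ABB  (constrained at step 1)
    D ↦ BA  (constrained at step 1)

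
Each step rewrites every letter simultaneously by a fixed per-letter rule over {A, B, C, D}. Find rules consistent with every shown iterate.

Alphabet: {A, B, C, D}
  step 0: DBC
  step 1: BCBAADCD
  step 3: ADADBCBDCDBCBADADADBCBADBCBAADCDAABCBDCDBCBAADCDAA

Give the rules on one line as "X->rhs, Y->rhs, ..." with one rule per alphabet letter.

A->AD, B->AA, C->DCD, D->BCB

  step 0 ⇒ step 1: DBC ⇒ BCB·AA·DCD
    B ↦ AA
    C ↦ DCD
    D ↦ BCB
    A ↦ AD  (constrained at step 1)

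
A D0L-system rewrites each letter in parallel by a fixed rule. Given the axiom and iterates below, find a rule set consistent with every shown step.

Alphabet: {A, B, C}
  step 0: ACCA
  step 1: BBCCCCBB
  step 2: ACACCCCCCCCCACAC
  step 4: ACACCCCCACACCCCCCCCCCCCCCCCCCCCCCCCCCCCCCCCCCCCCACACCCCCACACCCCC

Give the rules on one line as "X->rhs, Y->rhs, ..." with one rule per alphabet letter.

A->BB, B->AC, C->CC

  step 1 ⇒ step 2: BBCCCCBB ⇒ AC·AC·CC·CC·CC·CC·AC·AC
    B ↦ AC
    C ↦ CC
  step 0 ⇒ step 1: ACCA ⇒ BB·CC·CC·BB
    A ↦ BB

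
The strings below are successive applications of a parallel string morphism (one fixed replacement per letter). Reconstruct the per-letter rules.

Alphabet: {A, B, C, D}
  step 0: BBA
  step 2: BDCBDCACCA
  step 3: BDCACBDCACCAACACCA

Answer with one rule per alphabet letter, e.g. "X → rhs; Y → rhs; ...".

A->CA, B->BD, C->AC, D->C

  step 2 ⇒ step 3: BDCBDCACCA ⇒ BD·C·AC·BD·C·AC·CA·AC·AC·CA
    A ↦ CA
    B ↦ BD
    C ↦ AC
    D ↦ C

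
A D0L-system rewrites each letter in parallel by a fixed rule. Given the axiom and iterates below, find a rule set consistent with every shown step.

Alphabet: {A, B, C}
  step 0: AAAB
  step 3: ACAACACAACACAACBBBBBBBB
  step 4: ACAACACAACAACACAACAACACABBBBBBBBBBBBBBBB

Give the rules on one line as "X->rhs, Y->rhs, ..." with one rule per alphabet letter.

A->AC, B->BB, C->A

  step 3 ⇒ step 4: ACAACACAACACAACBBBBBBBB ⇒ AC·A·AC·AC·A·AC·A·AC·AC·A·AC·A·AC·AC·A·BB·BB·BB·BB·BB·BB·BB·BB
    A ↦ AC
    B ↦ BB
    C ↦ A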